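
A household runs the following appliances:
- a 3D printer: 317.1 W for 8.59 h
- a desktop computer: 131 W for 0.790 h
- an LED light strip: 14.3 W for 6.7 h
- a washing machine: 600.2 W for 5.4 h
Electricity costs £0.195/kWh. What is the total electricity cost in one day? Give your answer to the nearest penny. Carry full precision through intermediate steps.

£1.20

3D printer: 317.1 W × 8.59 h = 2,724 Wh = 2.724 kWh
desktop computer: 131 W × 0.790 h = 103 Wh = 0.1035 kWh
LED light strip: 14.3 W × 6.7 h = 96 Wh = 0.09581 kWh
washing machine: 600.2 W × 5.4 h = 3,241 Wh = 3.241 kWh
Total energy = 2.724 + 0.1035 + 0.09581 + 3.241 = 6.164 kWh
Cost = 6.164 kWh × £0.195 = £1.20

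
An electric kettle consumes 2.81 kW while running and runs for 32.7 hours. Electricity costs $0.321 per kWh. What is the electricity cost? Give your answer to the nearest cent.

$29.50

Energy = 2810 W × 32.7 h = 91,887 Wh = 91.89 kWh
Cost = 91.89 kWh × $0.321/kWh = $29.50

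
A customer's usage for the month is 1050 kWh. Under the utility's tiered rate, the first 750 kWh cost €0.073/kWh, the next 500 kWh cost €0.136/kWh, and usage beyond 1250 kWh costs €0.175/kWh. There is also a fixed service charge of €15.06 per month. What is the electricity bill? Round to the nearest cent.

First 750 kWh × €0.073 = €54.75
Next 300 kWh × €0.136 = €40.80
Remaining tier: 0 kWh (not reached)
Energy charge = €95.55; + service €15.06 = €110.61

€110.61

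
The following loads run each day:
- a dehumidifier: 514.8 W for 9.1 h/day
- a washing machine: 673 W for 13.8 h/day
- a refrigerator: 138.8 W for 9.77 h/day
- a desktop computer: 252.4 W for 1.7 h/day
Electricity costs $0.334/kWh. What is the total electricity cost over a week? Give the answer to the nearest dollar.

$37

dehumidifier: 514.8 W × 9.1 h × 7 d = 32,793 Wh = 32.79 kWh
washing machine: 673 W × 13.8 h × 7 d = 65,012 Wh = 65.01 kWh
refrigerator: 138.8 W × 9.77 h × 7 d = 9,493 Wh = 9.493 kWh
desktop computer: 252.4 W × 1.7 h × 7 d = 3,004 Wh = 3.004 kWh
Total energy = 32.79 + 65.01 + 9.493 + 3.004 = 110.3 kWh
Cost = 110.3 kWh × $0.334 = $36.84 ≈ $37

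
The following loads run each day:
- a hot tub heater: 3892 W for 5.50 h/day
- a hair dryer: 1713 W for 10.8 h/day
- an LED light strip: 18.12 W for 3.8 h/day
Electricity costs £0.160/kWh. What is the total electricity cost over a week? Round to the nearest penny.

hot tub heater: 3892 W × 5.50 h × 7 d = 149,842 Wh = 149.8 kWh
hair dryer: 1713 W × 10.8 h × 7 d = 129,503 Wh = 129.5 kWh
LED light strip: 18.12 W × 3.8 h × 7 d = 482 Wh = 0.482 kWh
Total energy = 149.8 + 129.5 + 0.482 = 279.8 kWh
Cost = 279.8 kWh × £0.160 = £44.77

£44.77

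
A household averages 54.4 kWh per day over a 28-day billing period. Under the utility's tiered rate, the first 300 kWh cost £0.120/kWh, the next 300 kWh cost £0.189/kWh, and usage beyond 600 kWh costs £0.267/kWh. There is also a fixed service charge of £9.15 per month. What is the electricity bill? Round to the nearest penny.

£348.34

Usage = 54.4 kWh/day × 28 days = 1523.2 kWh
First 300 kWh × £0.120 = £36.00
Next 300 kWh × £0.189 = £56.70
Remaining 923.2 kWh × £0.267 = £246.49
Energy charge = £339.19; + service £9.15 = £348.34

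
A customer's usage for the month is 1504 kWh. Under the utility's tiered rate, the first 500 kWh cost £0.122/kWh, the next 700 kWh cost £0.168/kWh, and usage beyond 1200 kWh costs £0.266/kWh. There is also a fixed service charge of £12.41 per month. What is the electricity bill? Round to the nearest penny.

£271.87

First 500 kWh × £0.122 = £61.00
Next 700 kWh × £0.168 = £117.60
Remaining 304 kWh × £0.266 = £80.86
Energy charge = £259.46; + service £12.41 = £271.87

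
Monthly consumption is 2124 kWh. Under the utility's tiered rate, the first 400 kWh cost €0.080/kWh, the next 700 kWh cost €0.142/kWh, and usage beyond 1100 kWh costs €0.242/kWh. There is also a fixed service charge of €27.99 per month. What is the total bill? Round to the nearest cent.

€407.20

First 400 kWh × €0.080 = €32.00
Next 700 kWh × €0.142 = €99.40
Remaining 1024 kWh × €0.242 = €247.81
Energy charge = €379.21; + service €27.99 = €407.20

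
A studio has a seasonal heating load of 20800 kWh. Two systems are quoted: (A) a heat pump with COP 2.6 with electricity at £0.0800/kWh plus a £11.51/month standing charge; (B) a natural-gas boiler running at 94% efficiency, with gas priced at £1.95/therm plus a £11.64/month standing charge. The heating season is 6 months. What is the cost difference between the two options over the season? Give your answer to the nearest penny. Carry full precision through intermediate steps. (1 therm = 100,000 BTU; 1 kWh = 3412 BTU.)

Heat load = 20800 kWh × 3412 = 70,969,600 BTU
Gas: input = 70,969,600 / 0.94 = 75,499,574 BTU = 755 therm → 755 × £1.95 = £1,472.24; + 6 × £11.64 standing = £1,542.08
Heat pump: 70,969,600 BTU / 3412 = 20,800 kWh heat; / 2.6 = 8,000 kWh in → × £0.0800 = £640.00; + 6 × £11.51 standing = £709.06
Difference = |£1,542.08 − £709.06| = £833.02

£833.02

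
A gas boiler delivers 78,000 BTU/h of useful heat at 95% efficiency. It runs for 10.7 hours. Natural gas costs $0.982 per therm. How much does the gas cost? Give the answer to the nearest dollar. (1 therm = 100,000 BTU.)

$9

Heat delivered = 78,000 BTU/h × 10.7 h = 834,600 BTU
Gas input = 834,600 / 0.95 = 878,526 BTU
= 878,526 / 100,000 = 8.785 therm
Cost = 8.785 × $0.982/therm = $8.63 ≈ $9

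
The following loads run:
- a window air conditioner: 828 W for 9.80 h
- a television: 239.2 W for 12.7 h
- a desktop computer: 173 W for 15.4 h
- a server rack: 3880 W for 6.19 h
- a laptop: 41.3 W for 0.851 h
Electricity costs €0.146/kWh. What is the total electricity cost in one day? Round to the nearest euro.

€6

window air conditioner: 828 W × 9.80 h = 8,114 Wh = 8.114 kWh
television: 239.2 W × 12.7 h = 3,038 Wh = 3.038 kWh
desktop computer: 173 W × 15.4 h = 2,664 Wh = 2.664 kWh
server rack: 3880 W × 6.19 h = 24,017 Wh = 24.02 kWh
laptop: 41.3 W × 0.851 h = 35 Wh = 0.03515 kWh
Total energy = 8.114 + 3.038 + 2.664 + 24.02 + 0.03515 = 37.87 kWh
Cost = 37.87 kWh × €0.146 = €5.53 ≈ €6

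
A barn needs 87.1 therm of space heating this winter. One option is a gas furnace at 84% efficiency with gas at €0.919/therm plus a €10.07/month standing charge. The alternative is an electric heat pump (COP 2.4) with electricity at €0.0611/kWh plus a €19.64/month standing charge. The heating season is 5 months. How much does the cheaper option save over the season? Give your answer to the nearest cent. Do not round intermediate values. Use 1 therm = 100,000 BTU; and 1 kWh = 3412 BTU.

€17.55

Heat load = 87.1 therm × 100,000 = 8,710,000 BTU
Gas: input = 8,710,000 / 0.84 = 10,369,048 BTU = 103.7 therm → 103.7 × €0.919 = €95.29; + 5 × €10.07 standing = €145.64
Heat pump: 8,710,000 BTU / 3412 = 2,553 kWh heat; / 2.4 = 1,064 kWh in → × €0.0611 = €64.99; + 5 × €19.64 standing = €163.19
Difference = |€145.64 − €163.19| = €17.55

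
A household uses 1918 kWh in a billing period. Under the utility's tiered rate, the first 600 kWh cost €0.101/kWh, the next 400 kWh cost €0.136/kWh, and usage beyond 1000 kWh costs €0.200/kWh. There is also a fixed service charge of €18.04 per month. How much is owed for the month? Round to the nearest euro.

€317

First 600 kWh × €0.101 = €60.60
Next 400 kWh × €0.136 = €54.40
Remaining 918 kWh × €0.200 = €183.60
Energy charge = €298.60; + service €18.04 = €316.64 ≈ €317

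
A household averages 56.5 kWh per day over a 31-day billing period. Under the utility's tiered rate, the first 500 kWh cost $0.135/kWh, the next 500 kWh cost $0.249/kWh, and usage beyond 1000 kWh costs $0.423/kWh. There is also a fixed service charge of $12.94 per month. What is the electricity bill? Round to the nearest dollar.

$523

Usage = 56.5 kWh/day × 31 days = 1751.5 kWh
First 500 kWh × $0.135 = $67.50
Next 500 kWh × $0.249 = $124.50
Remaining 751.5 kWh × $0.423 = $317.88
Energy charge = $509.88; + service $12.94 = $522.82 ≈ $523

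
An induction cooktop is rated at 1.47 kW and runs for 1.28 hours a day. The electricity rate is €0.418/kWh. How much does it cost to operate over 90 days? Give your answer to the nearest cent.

Energy = 1470 W × 1.28 h/day × 90 days = 169,344 Wh = 169.3 kWh
Cost = 169.3 kWh × €0.418/kWh = €70.79

€70.79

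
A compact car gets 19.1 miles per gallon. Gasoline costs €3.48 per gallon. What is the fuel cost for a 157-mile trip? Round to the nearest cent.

Fuel = 157 mi / 19.1 mpg = 8.22 gal
Cost = 8.22 gal × €3.48/gal = €28.61

€28.61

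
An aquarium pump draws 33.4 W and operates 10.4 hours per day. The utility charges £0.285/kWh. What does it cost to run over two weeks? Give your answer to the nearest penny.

Energy = 33.4 W × 10.4 h/day × 14 days = 4,863 Wh = 4.863 kWh
Cost = 4.863 kWh × £0.285/kWh = £1.39

£1.39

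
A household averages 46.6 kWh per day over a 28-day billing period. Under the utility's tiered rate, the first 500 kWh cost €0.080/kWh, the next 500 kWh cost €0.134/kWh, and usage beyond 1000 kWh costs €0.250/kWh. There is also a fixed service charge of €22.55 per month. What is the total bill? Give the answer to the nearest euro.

Usage = 46.6 kWh/day × 28 days = 1304.8 kWh
First 500 kWh × €0.080 = €40.00
Next 500 kWh × €0.134 = €67.00
Remaining 304.8 kWh × €0.250 = €76.20
Energy charge = €183.20; + service €22.55 = €205.75 ≈ €206

€206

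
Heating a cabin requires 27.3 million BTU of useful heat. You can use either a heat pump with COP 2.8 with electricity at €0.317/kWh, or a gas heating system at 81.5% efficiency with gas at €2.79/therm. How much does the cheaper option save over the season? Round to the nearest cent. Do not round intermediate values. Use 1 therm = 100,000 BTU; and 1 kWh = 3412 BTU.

Heat load = 27.3 × 10⁶ BTU = 27,300,000 BTU
Gas: input = 27,300,000 / 0.815 = 33,496,933 BTU = 335 therm → 335 × €2.79 = €934.56
Heat pump: 27,300,000 BTU / 3412 = 8,001 kWh heat; / 2.8 = 2,858 kWh in → × €0.317 = €905.85
Difference = |€934.56 − €905.85| = €28.72

€28.72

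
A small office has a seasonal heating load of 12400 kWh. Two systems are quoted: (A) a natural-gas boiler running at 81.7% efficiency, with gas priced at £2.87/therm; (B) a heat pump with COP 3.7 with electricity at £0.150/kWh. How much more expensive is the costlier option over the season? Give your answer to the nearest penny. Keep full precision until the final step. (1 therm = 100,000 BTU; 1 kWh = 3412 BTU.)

£983.54

Heat load = 12400 kWh × 3412 = 42,308,800 BTU
Gas: input = 42,308,800 / 0.817 = 51,785,557 BTU = 517.9 therm → 517.9 × £2.87 = £1,486.25
Heat pump: 42,308,800 BTU / 3412 = 12,400 kWh heat; / 3.7 = 3,351 kWh in → × £0.150 = £502.70
Difference = |£1,486.25 − £502.70| = £983.54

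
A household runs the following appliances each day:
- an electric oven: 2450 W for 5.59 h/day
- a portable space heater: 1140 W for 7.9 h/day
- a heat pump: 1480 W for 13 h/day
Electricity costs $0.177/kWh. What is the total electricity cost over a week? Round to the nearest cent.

$51.97

electric oven: 2450 W × 5.59 h × 7 d = 95,868 Wh = 95.87 kWh
portable space heater: 1140 W × 7.9 h × 7 d = 63,042 Wh = 63.04 kWh
heat pump: 1480 W × 13 h × 7 d = 134,680 Wh = 134.7 kWh
Total energy = 95.87 + 63.04 + 134.7 = 293.6 kWh
Cost = 293.6 kWh × $0.177 = $51.97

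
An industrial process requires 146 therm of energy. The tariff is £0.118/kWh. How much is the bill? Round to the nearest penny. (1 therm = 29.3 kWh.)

£504.78

146 therm × (29.3 kWh/therm) = 4,278 kWh
Cost = 4,278 kWh × £0.118/kWh = £504.78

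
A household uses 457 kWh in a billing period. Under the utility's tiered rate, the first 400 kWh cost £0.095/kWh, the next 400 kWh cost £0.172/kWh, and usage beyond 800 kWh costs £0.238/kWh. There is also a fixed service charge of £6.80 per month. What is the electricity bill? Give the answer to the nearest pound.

£55

First 400 kWh × £0.095 = £38.00
Next 57 kWh × £0.172 = £9.80
Remaining tier: 0 kWh (not reached)
Energy charge = £47.80; + service £6.80 = £54.60 ≈ £55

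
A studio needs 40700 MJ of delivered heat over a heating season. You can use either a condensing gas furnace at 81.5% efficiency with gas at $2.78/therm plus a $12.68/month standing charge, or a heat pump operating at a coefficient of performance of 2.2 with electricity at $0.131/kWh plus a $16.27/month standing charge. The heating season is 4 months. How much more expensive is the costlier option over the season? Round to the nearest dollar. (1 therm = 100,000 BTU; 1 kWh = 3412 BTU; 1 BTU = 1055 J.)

$628

Heat load = 40700 MJ = 40,700,000,000 J / 1055 = 38,578,199 BTU
Gas: input = 38,578,199 / 0.815 = 47,335,214 BTU = 473.4 therm → 473.4 × $2.78 = $1,315.92; + 4 × $12.68 standing = $1,366.64
Heat pump: 38,578,199 BTU / 3412 = 11,310 kWh heat; / 2.2 = 5,139 kWh in → × $0.131 = $673.26; + 4 × $16.27 standing = $738.34
Difference = |$1,366.64 − $738.34| = $628.30 ≈ $628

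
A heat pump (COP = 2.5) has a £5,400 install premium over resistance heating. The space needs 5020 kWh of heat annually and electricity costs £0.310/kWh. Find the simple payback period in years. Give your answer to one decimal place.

Resistance: 5020 kWh × £0.310 = £1,556.20/yr
Heat pump: 5020 / 2.5 = 2008 kWh in → × £0.310 = £622.48/yr
Annual savings = £933.72
Payback = £5,400 / £933.72 = 5.78 years

5.8 years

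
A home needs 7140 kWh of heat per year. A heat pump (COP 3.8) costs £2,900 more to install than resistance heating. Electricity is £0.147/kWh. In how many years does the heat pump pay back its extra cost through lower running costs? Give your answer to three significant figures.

Resistance: 7140 kWh × £0.147 = £1,049.58/yr
Heat pump: 7140 / 3.8 = 1879 kWh in → × £0.147 = £276.21/yr
Annual savings = £773.37
Payback = £2,900 / £773.37 = 3.75 years

3.75 years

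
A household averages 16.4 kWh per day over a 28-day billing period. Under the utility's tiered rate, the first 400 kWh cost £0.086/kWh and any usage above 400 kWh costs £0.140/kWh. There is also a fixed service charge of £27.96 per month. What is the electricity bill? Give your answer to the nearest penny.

Usage = 16.4 kWh/day × 28 days = 459.2 kWh
First 400 kWh × £0.086 = £34.40
Remaining 59.2 kWh × £0.140 = £8.29
Energy charge = £42.69; + service £27.96 = £70.65

£70.65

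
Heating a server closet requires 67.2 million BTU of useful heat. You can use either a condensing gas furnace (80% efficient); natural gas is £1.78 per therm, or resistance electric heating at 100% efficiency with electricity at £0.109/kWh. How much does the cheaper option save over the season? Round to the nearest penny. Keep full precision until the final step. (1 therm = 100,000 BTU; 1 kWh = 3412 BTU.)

Heat load = 67.2 × 10⁶ BTU = 67,200,000 BTU
Gas: input = 67,200,000 / 0.80 = 84,000,000 BTU = 840 therm → 840 × £1.78 = £1,495.20
Electric: 67,200,000 BTU / 3412 = 19,700 kWh → × £0.109 = £2,146.78
Difference = |£1,495.20 − £2,146.78| = £651.58

£651.58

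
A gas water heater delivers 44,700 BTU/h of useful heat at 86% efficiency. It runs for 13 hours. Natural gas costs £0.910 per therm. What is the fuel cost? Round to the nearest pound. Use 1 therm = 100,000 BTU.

£6

Heat delivered = 44,700 BTU/h × 13 h = 581,100 BTU
Gas input = 581,100 / 0.86 = 675,698 BTU
= 675,698 / 100,000 = 6.757 therm
Cost = 6.757 × £0.910/therm = £6.15 ≈ £6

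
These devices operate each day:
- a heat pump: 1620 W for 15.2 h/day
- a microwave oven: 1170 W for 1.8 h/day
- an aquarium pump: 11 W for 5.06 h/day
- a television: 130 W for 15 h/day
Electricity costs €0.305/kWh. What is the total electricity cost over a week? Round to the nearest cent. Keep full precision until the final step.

heat pump: 1620 W × 15.2 h × 7 d = 172,368 Wh = 172.4 kWh
microwave oven: 1170 W × 1.8 h × 7 d = 14,742 Wh = 14.74 kWh
aquarium pump: 11 W × 5.06 h × 7 d = 390 Wh = 0.3896 kWh
television: 130 W × 15 h × 7 d = 13,650 Wh = 13.65 kWh
Total energy = 172.4 + 14.74 + 0.3896 + 13.65 = 201.1 kWh
Cost = 201.1 kWh × €0.305 = €61.35

€61.35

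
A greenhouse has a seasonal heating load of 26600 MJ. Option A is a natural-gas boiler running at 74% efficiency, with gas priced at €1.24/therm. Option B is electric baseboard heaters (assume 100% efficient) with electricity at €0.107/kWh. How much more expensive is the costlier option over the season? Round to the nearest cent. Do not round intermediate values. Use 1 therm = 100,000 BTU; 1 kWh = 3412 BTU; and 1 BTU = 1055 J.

Heat load = 26600 MJ = 26,600,000,000 J / 1055 = 25,213,270 BTU
Gas: input = 25,213,270 / 0.74 = 34,071,987 BTU = 340.7 therm → 340.7 × €1.24 = €422.49
Electric: 25,213,270 BTU / 3412 = 7,390 kWh → × €0.107 = €790.69
Difference = |€422.49 − €790.69| = €368.19

€368.19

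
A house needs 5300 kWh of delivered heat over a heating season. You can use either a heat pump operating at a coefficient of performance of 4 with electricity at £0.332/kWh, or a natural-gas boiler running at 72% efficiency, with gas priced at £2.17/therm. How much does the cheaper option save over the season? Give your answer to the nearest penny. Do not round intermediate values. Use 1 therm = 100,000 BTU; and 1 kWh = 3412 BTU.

£105.12

Heat load = 5300 kWh × 3412 = 18,083,600 BTU
Gas: input = 18,083,600 / 0.72 = 25,116,111 BTU = 251.2 therm → 251.2 × £2.17 = £545.02
Heat pump: 18,083,600 BTU / 3412 = 5,300 kWh heat; / 4 = 1,325 kWh in → × £0.332 = £439.90
Difference = |£545.02 − £439.90| = £105.12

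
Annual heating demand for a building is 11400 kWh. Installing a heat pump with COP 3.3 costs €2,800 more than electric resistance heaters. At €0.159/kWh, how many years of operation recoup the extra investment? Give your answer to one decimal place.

2.2 years

Resistance: 11400 kWh × €0.159 = €1,812.60/yr
Heat pump: 11400 / 3.3 = 3455 kWh in → × €0.159 = €549.27/yr
Annual savings = €1,263.33
Payback = €2,800 / €1,263.33 = 2.22 years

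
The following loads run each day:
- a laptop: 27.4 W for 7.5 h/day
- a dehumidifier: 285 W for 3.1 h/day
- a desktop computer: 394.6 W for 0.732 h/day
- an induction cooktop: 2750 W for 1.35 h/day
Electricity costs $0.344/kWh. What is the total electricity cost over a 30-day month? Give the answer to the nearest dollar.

$53

laptop: 27.4 W × 7.5 h × 30 d = 6,165 Wh = 6.165 kWh
dehumidifier: 285 W × 3.1 h × 30 d = 26,505 Wh = 26.5 kWh
desktop computer: 394.6 W × 0.732 h × 30 d = 8,665 Wh = 8.665 kWh
induction cooktop: 2750 W × 1.35 h × 30 d = 111,375 Wh = 111.4 kWh
Total energy = 6.165 + 26.5 + 8.665 + 111.4 = 152.7 kWh
Cost = 152.7 kWh × $0.344 = $52.53 ≈ $53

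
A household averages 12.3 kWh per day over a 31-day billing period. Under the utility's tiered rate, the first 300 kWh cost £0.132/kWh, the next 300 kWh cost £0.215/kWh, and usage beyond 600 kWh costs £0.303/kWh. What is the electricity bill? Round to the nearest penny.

Usage = 12.3 kWh/day × 31 days = 381.3 kWh
First 300 kWh × £0.132 = £39.60
Next 81.3 kWh × £0.215 = £17.48
Remaining tier: 0 kWh (not reached)
Total = £57.08

£57.08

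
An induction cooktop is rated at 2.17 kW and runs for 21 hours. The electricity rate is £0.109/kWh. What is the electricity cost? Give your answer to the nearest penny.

£4.97

Energy = 2170 W × 21 h = 45,570 Wh = 45.57 kWh
Cost = 45.57 kWh × £0.109/kWh = £4.97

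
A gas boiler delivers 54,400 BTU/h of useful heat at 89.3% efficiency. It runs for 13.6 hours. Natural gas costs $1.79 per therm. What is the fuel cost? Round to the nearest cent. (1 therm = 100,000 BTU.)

Heat delivered = 54,400 BTU/h × 13.6 h = 739,840 BTU
Gas input = 739,840 / 0.893 = 828,488 BTU
= 828,488 / 100,000 = 8.285 therm
Cost = 8.285 × $1.79/therm = $14.83

$14.83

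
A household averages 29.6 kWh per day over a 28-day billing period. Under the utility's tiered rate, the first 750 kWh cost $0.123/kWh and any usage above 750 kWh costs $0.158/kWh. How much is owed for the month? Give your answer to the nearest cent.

Usage = 29.6 kWh/day × 28 days = 828.8 kWh
First 750 kWh × $0.123 = $92.25
Remaining 78.8 kWh × $0.158 = $12.45
Total = $104.70

$104.70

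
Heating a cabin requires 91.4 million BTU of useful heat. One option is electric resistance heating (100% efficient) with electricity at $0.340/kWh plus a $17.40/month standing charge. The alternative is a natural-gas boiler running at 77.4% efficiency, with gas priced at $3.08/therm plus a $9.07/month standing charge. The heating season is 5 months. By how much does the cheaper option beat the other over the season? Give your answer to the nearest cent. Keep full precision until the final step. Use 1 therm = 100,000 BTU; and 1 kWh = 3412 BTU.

$5512.40

Heat load = 91.4 × 10⁶ BTU = 91,400,000 BTU
Gas: input = 91,400,000 / 0.774 = 118,087,855 BTU = 1,181 therm → 1,181 × $3.08 = $3,637.11; + 5 × $9.07 standing = $3,682.46
Electric: 91,400,000 BTU / 3412 = 26,790 kWh → × $0.340 = $9,107.85; + 5 × $17.40 standing = $9,194.85
Difference = |$3,682.46 − $9,194.85| = $5,512.40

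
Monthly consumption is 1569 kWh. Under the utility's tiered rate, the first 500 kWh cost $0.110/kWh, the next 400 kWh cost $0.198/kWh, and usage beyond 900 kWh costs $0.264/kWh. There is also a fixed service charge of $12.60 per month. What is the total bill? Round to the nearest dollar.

$323

First 500 kWh × $0.110 = $55.00
Next 400 kWh × $0.198 = $79.20
Remaining 669 kWh × $0.264 = $176.62
Energy charge = $310.82; + service $12.60 = $323.42 ≈ $323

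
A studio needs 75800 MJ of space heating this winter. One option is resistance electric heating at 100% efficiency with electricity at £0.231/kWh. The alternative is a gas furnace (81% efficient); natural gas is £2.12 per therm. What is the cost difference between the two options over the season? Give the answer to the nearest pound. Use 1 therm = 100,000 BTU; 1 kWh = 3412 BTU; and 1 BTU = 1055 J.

£2984

Heat load = 75800 MJ = 75,800,000,000 J / 1055 = 71,848,341 BTU
Gas: input = 71,848,341 / 0.81 = 88,701,656 BTU = 887 therm → 887 × £2.12 = £1,880.48
Electric: 71,848,341 BTU / 3412 = 21,060 kWh → × £0.231 = £4,864.29
Difference = |£1,880.48 − £4,864.29| = £2,983.82 ≈ £2984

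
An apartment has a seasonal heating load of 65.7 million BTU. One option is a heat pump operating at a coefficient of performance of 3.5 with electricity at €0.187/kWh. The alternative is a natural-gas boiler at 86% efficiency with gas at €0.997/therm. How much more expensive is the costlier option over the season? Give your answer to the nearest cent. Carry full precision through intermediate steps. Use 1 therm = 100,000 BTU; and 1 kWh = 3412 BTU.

€267.14

Heat load = 65.7 × 10⁶ BTU = 65,700,000 BTU
Gas: input = 65,700,000 / 0.86 = 76,395,349 BTU = 764 therm → 764 × €0.997 = €761.66
Heat pump: 65,700,000 BTU / 3412 = 19,260 kWh heat; / 3.5 = 5,502 kWh in → × €0.187 = €1,028.80
Difference = |€761.66 − €1,028.80| = €267.14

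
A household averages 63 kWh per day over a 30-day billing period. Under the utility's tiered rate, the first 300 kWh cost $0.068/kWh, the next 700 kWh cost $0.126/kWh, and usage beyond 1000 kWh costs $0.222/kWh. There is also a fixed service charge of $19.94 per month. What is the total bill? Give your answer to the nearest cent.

$326.12

Usage = 63 kWh/day × 30 days = 1890 kWh
First 300 kWh × $0.068 = $20.40
Next 700 kWh × $0.126 = $88.20
Remaining 890 kWh × $0.222 = $197.58
Energy charge = $306.18; + service $19.94 = $326.12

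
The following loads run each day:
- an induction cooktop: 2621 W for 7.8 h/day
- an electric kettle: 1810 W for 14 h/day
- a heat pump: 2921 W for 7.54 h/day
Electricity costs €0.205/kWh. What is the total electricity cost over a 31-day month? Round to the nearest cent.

€430.92

induction cooktop: 2621 W × 7.8 h × 31 d = 633,758 Wh = 633.8 kWh
electric kettle: 1810 W × 14 h × 31 d = 785,540 Wh = 785.5 kWh
heat pump: 2921 W × 7.54 h × 31 d = 682,755 Wh = 682.8 kWh
Total energy = 633.8 + 785.5 + 682.8 = 2,102 kWh
Cost = 2,102 kWh × €0.205 = €430.92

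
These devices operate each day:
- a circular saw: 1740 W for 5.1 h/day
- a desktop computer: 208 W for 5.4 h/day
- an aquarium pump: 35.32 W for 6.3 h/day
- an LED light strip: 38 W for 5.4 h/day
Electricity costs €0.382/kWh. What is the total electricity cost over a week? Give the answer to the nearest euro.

€28

circular saw: 1740 W × 5.1 h × 7 d = 62,118 Wh = 62.12 kWh
desktop computer: 208 W × 5.4 h × 7 d = 7,862 Wh = 7.862 kWh
aquarium pump: 35.32 W × 6.3 h × 7 d = 1,558 Wh = 1.558 kWh
LED light strip: 38 W × 5.4 h × 7 d = 1,436 Wh = 1.436 kWh
Total energy = 62.12 + 7.862 + 1.558 + 1.436 = 72.97 kWh
Cost = 72.97 kWh × €0.382 = €27.88 ≈ €28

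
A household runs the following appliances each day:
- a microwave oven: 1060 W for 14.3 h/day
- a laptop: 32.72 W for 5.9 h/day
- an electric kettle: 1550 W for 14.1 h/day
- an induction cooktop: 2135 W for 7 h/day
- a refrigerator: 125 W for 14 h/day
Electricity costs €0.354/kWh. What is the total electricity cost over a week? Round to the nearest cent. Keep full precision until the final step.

microwave oven: 1060 W × 14.3 h × 7 d = 106,106 Wh = 106.1 kWh
laptop: 32.72 W × 5.9 h × 7 d = 1,351 Wh = 1.351 kWh
electric kettle: 1550 W × 14.1 h × 7 d = 152,985 Wh = 153 kWh
induction cooktop: 2135 W × 7 h × 7 d = 104,615 Wh = 104.6 kWh
refrigerator: 125 W × 14 h × 7 d = 12,250 Wh = 12.25 kWh
Total energy = 106.1 + 1.351 + 153 + 104.6 + 12.25 = 377.3 kWh
Cost = 377.3 kWh × €0.354 = €133.57

€133.57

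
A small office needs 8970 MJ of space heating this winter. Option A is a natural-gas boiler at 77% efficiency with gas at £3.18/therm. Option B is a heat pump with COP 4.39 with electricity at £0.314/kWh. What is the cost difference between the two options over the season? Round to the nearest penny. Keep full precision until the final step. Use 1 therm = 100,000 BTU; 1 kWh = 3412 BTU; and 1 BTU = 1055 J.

Heat load = 8970 MJ = 8,970,000,000 J / 1055 = 8,502,370 BTU
Gas: input = 8,502,370 / 0.77 = 11,042,039 BTU = 110.4 therm → 110.4 × £3.18 = £351.14
Heat pump: 8,502,370 BTU / 3412 = 2,492 kWh heat; / 4.39 = 567.6 kWh in → × £0.314 = £178.24
Difference = |£351.14 − £178.24| = £172.90

£172.90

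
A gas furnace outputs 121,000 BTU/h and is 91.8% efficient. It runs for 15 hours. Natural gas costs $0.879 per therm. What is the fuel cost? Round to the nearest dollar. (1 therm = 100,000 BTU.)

Heat delivered = 121,000 BTU/h × 15 h = 1,815,000 BTU
Gas input = 1,815,000 / 0.918 = 1,977,124 BTU
= 1,977,124 / 100,000 = 19.77 therm
Cost = 19.77 × $0.879/therm = $17.38 ≈ $17

$17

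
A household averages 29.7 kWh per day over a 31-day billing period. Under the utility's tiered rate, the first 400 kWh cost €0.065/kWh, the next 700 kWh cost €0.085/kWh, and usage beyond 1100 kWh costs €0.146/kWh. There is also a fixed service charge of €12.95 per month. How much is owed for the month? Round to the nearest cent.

€83.21

Usage = 29.7 kWh/day × 31 days = 920.7 kWh
First 400 kWh × €0.065 = €26.00
Next 520.7 kWh × €0.085 = €44.26
Remaining tier: 0 kWh (not reached)
Energy charge = €70.26; + service €12.95 = €83.21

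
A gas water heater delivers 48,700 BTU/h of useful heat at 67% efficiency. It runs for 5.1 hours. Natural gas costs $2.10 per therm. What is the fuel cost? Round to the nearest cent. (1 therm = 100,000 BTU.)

$7.78

Heat delivered = 48,700 BTU/h × 5.1 h = 248,370 BTU
Gas input = 248,370 / 0.67 = 370,701 BTU
= 370,701 / 100,000 = 3.707 therm
Cost = 3.707 × $2.10/therm = $7.78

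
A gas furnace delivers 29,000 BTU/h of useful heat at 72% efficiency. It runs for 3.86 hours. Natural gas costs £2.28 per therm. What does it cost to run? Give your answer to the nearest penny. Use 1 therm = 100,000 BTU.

£3.54

Heat delivered = 29,000 BTU/h × 3.86 h = 111,940 BTU
Gas input = 111,940 / 0.72 = 155,472 BTU
= 155,472 / 100,000 = 1.555 therm
Cost = 1.555 × £2.28/therm = £3.54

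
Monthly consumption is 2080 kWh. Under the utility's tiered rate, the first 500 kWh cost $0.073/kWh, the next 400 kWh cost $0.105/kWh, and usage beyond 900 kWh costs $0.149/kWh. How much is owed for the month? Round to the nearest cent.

First 500 kWh × $0.073 = $36.50
Next 400 kWh × $0.105 = $42.00
Remaining 1180 kWh × $0.149 = $175.82
Total = $254.32

$254.32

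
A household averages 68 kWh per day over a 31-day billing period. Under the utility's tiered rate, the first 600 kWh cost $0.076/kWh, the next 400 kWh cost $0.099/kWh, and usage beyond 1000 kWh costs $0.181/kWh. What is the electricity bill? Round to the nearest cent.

$285.75

Usage = 68 kWh/day × 31 days = 2108 kWh
First 600 kWh × $0.076 = $45.60
Next 400 kWh × $0.099 = $39.60
Remaining 1108 kWh × $0.181 = $200.55
Total = $285.75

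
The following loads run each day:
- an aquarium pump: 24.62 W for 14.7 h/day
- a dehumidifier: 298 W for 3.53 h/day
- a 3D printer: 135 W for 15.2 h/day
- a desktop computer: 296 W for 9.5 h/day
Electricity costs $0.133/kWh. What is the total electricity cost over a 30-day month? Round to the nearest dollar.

$25

aquarium pump: 24.62 W × 14.7 h × 30 d = 10,857 Wh = 10.86 kWh
dehumidifier: 298 W × 3.53 h × 30 d = 31,558 Wh = 31.56 kWh
3D printer: 135 W × 15.2 h × 30 d = 61,560 Wh = 61.56 kWh
desktop computer: 296 W × 9.5 h × 30 d = 84,360 Wh = 84.36 kWh
Total energy = 10.86 + 31.56 + 61.56 + 84.36 = 188.3 kWh
Cost = 188.3 kWh × $0.133 = $25.05 ≈ $25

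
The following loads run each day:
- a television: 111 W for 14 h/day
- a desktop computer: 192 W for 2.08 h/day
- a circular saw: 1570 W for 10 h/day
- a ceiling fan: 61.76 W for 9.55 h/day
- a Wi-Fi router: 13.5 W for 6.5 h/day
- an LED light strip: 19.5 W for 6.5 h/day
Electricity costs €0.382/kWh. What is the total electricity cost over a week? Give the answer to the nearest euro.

€49

television: 111 W × 14 h × 7 d = 10,878 Wh = 10.88 kWh
desktop computer: 192 W × 2.08 h × 7 d = 2,796 Wh = 2.796 kWh
circular saw: 1570 W × 10 h × 7 d = 109,900 Wh = 109.9 kWh
ceiling fan: 61.76 W × 9.55 h × 7 d = 4,129 Wh = 4.129 kWh
Wi-Fi router: 13.5 W × 6.5 h × 7 d = 614 Wh = 0.6142 kWh
LED light strip: 19.5 W × 6.5 h × 7 d = 887 Wh = 0.8872 kWh
Total energy = 10.88 + 2.796 + 109.9 + 4.129 + 0.6142 + 0.8872 = 129.2 kWh
Cost = 129.2 kWh × €0.382 = €49.36 ≈ €49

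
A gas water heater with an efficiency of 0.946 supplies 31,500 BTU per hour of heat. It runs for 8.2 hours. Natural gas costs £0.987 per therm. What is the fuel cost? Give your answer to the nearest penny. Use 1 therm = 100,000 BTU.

£2.69

Heat delivered = 31,500 BTU/h × 8.2 h = 258,300 BTU
Gas input = 258,300 / 0.946 = 273,044 BTU
= 273,044 / 100,000 = 2.73 therm
Cost = 2.73 × £0.987/therm = £2.69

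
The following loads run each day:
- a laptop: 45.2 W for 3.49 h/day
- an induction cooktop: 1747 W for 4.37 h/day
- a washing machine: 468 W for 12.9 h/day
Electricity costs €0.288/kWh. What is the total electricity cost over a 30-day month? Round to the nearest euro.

laptop: 45.2 W × 3.49 h × 30 d = 4,732 Wh = 4.732 kWh
induction cooktop: 1747 W × 4.37 h × 30 d = 229,032 Wh = 229 kWh
washing machine: 468 W × 12.9 h × 30 d = 181,116 Wh = 181.1 kWh
Total energy = 4.732 + 229 + 181.1 = 414.9 kWh
Cost = 414.9 kWh × €0.288 = €119.49 ≈ €119

€119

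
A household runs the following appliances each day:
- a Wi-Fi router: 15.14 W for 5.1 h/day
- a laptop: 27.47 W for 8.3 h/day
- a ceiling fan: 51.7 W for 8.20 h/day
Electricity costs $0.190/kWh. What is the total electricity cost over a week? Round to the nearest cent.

Wi-Fi router: 15.14 W × 5.1 h × 7 d = 540 Wh = 0.5405 kWh
laptop: 27.47 W × 8.3 h × 7 d = 1,596 Wh = 1.596 kWh
ceiling fan: 51.7 W × 8.20 h × 7 d = 2,968 Wh = 2.968 kWh
Total energy = 0.5405 + 1.596 + 2.968 = 5.104 kWh
Cost = 5.104 kWh × $0.190 = $0.97

$0.97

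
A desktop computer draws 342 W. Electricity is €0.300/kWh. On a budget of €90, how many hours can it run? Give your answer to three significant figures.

877 h

Energy budget = €90 / €0.300 per kWh = 300 kWh = 300,000 Wh
Runtime = 300,000 Wh / 342 W = 877.2 h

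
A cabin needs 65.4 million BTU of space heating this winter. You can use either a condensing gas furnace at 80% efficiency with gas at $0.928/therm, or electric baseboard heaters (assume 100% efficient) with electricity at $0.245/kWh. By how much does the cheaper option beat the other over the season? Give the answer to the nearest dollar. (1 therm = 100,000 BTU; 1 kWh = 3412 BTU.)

Heat load = 65.4 × 10⁶ BTU = 65,400,000 BTU
Gas: input = 65,400,000 / 0.80 = 81,750,000 BTU = 817.5 therm → 817.5 × $0.928 = $758.64
Electric: 65,400,000 BTU / 3412 = 19,170 kWh → × $0.245 = $4,696.07
Difference = |$758.64 − $4,696.07| = $3,937.43 ≈ $3937

$3937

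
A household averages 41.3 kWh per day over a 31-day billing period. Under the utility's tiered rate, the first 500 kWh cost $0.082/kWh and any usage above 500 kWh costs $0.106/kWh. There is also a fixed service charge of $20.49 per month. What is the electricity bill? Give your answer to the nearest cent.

$144.20

Usage = 41.3 kWh/day × 31 days = 1280.3 kWh
First 500 kWh × $0.082 = $41.00
Remaining 780.3 kWh × $0.106 = $82.71
Energy charge = $123.71; + service $20.49 = $144.20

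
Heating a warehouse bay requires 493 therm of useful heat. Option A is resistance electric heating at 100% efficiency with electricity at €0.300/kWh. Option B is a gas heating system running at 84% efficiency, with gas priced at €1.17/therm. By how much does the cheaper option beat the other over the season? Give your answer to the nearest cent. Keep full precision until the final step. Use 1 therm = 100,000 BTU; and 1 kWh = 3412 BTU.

Heat load = 493 therm × 100,000 = 49,300,000 BTU
Gas: input = 49,300,000 / 0.84 = 58,690,476 BTU = 586.9 therm → 586.9 × €1.17 = €686.68
Electric: 49,300,000 BTU / 3412 = 14,450 kWh → × €0.300 = €4,334.70
Difference = |€686.68 − €4,334.70| = €3,648.02

€3648.02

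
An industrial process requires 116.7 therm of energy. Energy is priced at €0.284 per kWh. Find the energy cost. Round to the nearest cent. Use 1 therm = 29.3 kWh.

€971.08

116.7 therm × (29.3 kWh/therm) = 3,419 kWh
Cost = 3,419 kWh × €0.284/kWh = €971.08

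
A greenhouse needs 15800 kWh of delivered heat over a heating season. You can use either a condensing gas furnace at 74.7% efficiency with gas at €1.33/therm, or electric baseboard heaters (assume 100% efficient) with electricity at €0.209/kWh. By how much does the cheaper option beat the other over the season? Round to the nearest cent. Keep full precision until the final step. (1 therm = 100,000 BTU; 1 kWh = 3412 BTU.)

€2342.36

Heat load = 15800 kWh × 3412 = 53,909,600 BTU
Gas: input = 53,909,600 / 0.747 = 72,168,139 BTU = 721.7 therm → 721.7 × €1.33 = €959.84
Electric: 53,909,600 BTU / 3412 = 15,800 kWh → × €0.209 = €3,302.20
Difference = |€959.84 − €3,302.20| = €2,342.36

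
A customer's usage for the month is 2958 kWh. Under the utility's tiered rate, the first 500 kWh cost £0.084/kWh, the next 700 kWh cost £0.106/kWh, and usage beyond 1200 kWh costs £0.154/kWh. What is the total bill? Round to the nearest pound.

First 500 kWh × £0.084 = £42.00
Next 700 kWh × £0.106 = £74.20
Remaining 1758 kWh × £0.154 = £270.73
Total = £386.93 ≈ £387

£387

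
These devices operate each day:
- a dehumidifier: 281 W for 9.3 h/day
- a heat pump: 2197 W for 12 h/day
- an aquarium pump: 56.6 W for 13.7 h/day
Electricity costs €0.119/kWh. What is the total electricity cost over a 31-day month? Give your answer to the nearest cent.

dehumidifier: 281 W × 9.3 h × 31 d = 81,012 Wh = 81.01 kWh
heat pump: 2197 W × 12 h × 31 d = 817,284 Wh = 817.3 kWh
aquarium pump: 56.6 W × 13.7 h × 31 d = 24,038 Wh = 24.04 kWh
Total energy = 81.01 + 817.3 + 24.04 = 922.3 kWh
Cost = 922.3 kWh × €0.119 = €109.76

€109.76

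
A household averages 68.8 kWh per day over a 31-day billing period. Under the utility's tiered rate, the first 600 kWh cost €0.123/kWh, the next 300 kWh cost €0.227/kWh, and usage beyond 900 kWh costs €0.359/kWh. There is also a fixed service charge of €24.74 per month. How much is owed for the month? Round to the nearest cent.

€609.22

Usage = 68.8 kWh/day × 31 days = 2132.8 kWh
First 600 kWh × €0.123 = €73.80
Next 300 kWh × €0.227 = €68.10
Remaining 1232.8 kWh × €0.359 = €442.58
Energy charge = €584.48; + service €24.74 = €609.22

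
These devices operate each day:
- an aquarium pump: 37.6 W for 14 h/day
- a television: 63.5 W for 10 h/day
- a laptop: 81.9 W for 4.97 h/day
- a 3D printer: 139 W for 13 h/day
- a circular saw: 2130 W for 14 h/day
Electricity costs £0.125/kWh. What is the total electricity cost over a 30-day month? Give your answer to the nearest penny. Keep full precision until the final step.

£124.48

aquarium pump: 37.6 W × 14 h × 30 d = 15,792 Wh = 15.79 kWh
television: 63.5 W × 10 h × 30 d = 19,050 Wh = 19.05 kWh
laptop: 81.9 W × 4.97 h × 30 d = 12,211 Wh = 12.21 kWh
3D printer: 139 W × 13 h × 30 d = 54,210 Wh = 54.21 kWh
circular saw: 2130 W × 14 h × 30 d = 894,600 Wh = 894.6 kWh
Total energy = 15.79 + 19.05 + 12.21 + 54.21 + 894.6 = 995.9 kWh
Cost = 995.9 kWh × £0.125 = £124.48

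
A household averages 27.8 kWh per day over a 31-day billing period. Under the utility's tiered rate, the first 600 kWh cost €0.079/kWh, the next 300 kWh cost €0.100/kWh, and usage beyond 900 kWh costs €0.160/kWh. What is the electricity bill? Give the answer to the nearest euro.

Usage = 27.8 kWh/day × 31 days = 861.8 kWh
First 600 kWh × €0.079 = €47.40
Next 261.8 kWh × €0.100 = €26.18
Remaining tier: 0 kWh (not reached)
Total = €73.58 ≈ €74

€74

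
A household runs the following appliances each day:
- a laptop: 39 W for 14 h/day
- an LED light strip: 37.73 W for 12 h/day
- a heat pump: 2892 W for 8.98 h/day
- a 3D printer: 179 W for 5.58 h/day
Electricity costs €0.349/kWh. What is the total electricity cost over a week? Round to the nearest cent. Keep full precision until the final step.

€68.33

laptop: 39 W × 14 h × 7 d = 3,822 Wh = 3.822 kWh
LED light strip: 37.73 W × 12 h × 7 d = 3,169 Wh = 3.169 kWh
heat pump: 2892 W × 8.98 h × 7 d = 181,791 Wh = 181.8 kWh
3D printer: 179 W × 5.58 h × 7 d = 6,992 Wh = 6.992 kWh
Total energy = 3.822 + 3.169 + 181.8 + 6.992 = 195.8 kWh
Cost = 195.8 kWh × €0.349 = €68.33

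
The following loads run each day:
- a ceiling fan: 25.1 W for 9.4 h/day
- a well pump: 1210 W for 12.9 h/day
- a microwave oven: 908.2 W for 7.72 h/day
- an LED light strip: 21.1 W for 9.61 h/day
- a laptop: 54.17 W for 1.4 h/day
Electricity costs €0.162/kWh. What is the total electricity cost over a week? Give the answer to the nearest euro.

ceiling fan: 25.1 W × 9.4 h × 7 d = 1,652 Wh = 1.652 kWh
well pump: 1210 W × 12.9 h × 7 d = 109,263 Wh = 109.3 kWh
microwave oven: 908.2 W × 7.72 h × 7 d = 49,079 Wh = 49.08 kWh
LED light strip: 21.1 W × 9.61 h × 7 d = 1,419 Wh = 1.419 kWh
laptop: 54.17 W × 1.4 h × 7 d = 531 Wh = 0.5309 kWh
Total energy = 1.652 + 109.3 + 49.08 + 1.419 + 0.5309 = 161.9 kWh
Cost = 161.9 kWh × €0.162 = €26.23 ≈ €26

€26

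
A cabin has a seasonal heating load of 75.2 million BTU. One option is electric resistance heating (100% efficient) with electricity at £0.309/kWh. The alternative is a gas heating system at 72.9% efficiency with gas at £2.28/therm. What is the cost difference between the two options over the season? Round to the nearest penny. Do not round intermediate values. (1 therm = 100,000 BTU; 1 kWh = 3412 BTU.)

Heat load = 75.2 × 10⁶ BTU = 75,200,000 BTU
Gas: input = 75,200,000 / 0.729 = 103,155,007 BTU = 1,032 therm → 1,032 × £2.28 = £2,351.93
Electric: 75,200,000 BTU / 3412 = 22,040 kWh → × £0.309 = £6,810.32
Difference = |£2,351.93 − £6,810.32| = £4,458.38

£4458.38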